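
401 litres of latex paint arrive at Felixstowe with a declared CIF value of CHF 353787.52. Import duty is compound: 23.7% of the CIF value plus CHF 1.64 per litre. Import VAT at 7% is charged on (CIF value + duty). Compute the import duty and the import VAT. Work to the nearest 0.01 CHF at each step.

Ad valorem component: 353787.52 × 23.7% = 83847.64
Specific component: 401 × 1.64 = 657.64
Import duty = 83847.64 + 657.64 = 84505.28
VAT base = CIF + duty = 353787.52 + 84505.28 = 438292.80
Import VAT = 438292.80 × 7% = 30680.50

Import duty: CHF 84505.28; import VAT: CHF 30680.50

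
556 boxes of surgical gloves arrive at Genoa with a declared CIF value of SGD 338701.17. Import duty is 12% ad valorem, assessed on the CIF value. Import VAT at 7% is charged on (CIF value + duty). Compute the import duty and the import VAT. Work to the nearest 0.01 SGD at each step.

Import duty: SGD 40644.14; import VAT: SGD 26554.17

Import duty = 338701.17 × 12% = 40644.14
VAT base = CIF + duty = 338701.17 + 40644.14 = 379345.31
Import VAT = 379345.31 × 7% = 26554.17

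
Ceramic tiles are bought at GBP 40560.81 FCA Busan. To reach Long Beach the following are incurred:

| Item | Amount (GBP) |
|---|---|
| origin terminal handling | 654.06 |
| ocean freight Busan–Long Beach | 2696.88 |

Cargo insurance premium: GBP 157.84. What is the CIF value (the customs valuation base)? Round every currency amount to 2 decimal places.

CIF value: GBP 44069.59

CIF = FCA price + pre-shipment costs + freight + insurance
CIF = 40560.81 + 654.06 + 2696.88 + 157.84 = 44069.59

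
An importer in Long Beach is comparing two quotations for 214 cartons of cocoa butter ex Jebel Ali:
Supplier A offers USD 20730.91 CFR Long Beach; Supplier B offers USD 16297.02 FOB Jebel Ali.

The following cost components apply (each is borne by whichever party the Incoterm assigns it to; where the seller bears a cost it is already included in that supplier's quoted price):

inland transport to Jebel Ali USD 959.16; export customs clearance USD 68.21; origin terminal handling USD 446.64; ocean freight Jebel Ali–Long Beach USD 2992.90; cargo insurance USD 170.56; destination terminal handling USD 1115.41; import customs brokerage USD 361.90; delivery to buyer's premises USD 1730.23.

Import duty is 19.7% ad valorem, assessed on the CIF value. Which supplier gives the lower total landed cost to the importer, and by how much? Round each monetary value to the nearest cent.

Supplier A (CFR):
CIF value = CFR price + insurance = 20730.91 + 170.56 = 20901.47
Import duty = 20901.47 × 19.7% = 4117.59
Buyer bears (A): 170.56 + 1115.41 + 361.90 + 1730.23 = 3378.10
Landed cost (A) = invoice 20730.91 + 3378.10 + duty 4117.59 = 28226.60
Supplier B (FOB):
CIF value = FOB price + freight + insurance = 16297.02 + 2992.90 + 170.56 = 19460.48
Import duty = 19460.48 × 19.7% = 3833.71
Buyer bears (B): 2992.90 + 170.56 + 1115.41 + 361.90 + 1730.23 = 6371.00
Landed cost (B) = invoice 16297.02 + 6371.00 + duty 3833.71 = 26501.73
Difference = |28226.60 − 26501.73| = 1724.87

Supplier B is cheaper by USD 1724.87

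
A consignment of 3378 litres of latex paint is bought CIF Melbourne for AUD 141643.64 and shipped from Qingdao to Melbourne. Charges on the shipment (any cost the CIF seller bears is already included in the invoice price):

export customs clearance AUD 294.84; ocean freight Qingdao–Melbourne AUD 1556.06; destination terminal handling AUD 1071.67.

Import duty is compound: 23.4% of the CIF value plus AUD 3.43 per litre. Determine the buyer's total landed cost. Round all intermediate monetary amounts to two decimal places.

CIF: the seller pays costs through ocean freight and marine insurance to the destination port.
Already in the invoice (seller's account under CIF): export clearance, freight — exclude.
The CIF price already equals the CIF value: 141643.64
Ad valorem component: 141643.64 × 23.4% = 33144.61
Specific component: 3378 × 3.43 = 11586.54
Import duty = 33144.61 + 11586.54 = 44731.15
Buyer bears: destination terminal 1071.67 + duty 44731.15 = 45802.82
Landed cost = invoice 141643.64 + 45802.82 = 187446.46

Total landed cost: AUD 187446.46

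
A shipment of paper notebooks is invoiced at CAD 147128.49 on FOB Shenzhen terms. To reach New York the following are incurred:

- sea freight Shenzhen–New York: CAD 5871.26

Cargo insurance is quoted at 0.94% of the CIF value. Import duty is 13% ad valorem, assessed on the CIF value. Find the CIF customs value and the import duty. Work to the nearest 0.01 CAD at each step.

Let C be the CIF value. C = FOB price + freight + 0.94% × C
C − 0.94% × C = 147128.49 + 5871.26
0.9906 × C = 152999.75
C = 152999.75 / 0.9906 = 154451.59
Insurance premium = 0.94% × 154451.59 = 1451.84
Import duty = 154451.59 × 13% = 20078.71

CIF value: CAD 154451.59; import duty: CAD 20078.71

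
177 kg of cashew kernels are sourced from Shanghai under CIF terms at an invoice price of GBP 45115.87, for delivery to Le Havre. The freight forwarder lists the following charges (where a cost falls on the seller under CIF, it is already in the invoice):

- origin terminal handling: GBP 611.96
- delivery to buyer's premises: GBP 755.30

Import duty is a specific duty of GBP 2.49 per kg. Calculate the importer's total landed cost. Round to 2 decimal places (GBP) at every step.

CIF: the seller pays costs through ocean freight and marine insurance to the destination port.
Already in the invoice (seller's account under CIF): origin terminal — exclude.
The CIF price already equals the CIF value: 45115.87
Import duty = 177 × 2.49 = 440.73
Buyer bears: delivery 755.30 + duty 440.73 = 1196.03
Landed cost = invoice 45115.87 + 1196.03 = 46311.90

Total landed cost: GBP 46311.90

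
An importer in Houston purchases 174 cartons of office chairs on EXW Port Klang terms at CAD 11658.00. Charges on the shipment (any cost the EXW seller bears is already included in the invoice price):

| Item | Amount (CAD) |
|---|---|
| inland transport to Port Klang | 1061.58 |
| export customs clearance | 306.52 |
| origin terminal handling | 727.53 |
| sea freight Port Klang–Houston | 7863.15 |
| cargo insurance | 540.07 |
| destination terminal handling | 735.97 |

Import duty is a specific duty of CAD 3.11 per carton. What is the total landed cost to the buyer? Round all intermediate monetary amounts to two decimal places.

EXW: the seller makes goods available at their premises; the buyer bears all onward costs.
CIF value = EXW price + inland to port + export clearance + origin terminal + freight + insurance = 11658.00 + 1061.58 + 306.52 + 727.53 + 7863.15 + 540.07 = 22156.85
Import duty = 174 × 3.11 = 541.14
Buyer bears: inland to port 1061.58 + export clearance 306.52 + origin terminal 727.53 + freight 7863.15 + insurance 540.07 + destination terminal 735.97 + duty 541.14 = 11775.96
Landed cost = invoice 11658.00 + 11775.96 = 23433.96

Total landed cost: CAD 23433.96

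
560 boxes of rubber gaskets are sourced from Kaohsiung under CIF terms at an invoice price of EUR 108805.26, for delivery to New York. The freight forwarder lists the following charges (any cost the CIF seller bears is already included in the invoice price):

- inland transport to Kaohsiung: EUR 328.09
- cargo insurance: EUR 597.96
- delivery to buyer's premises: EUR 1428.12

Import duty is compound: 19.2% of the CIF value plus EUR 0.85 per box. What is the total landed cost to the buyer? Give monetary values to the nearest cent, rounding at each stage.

CIF: the seller pays costs through ocean freight and marine insurance to the destination port.
Already in the invoice (seller's account under CIF): inland to port, insurance — exclude.
The CIF price already equals the CIF value: 108805.26
Ad valorem component: 108805.26 × 19.2% = 20890.61
Specific component: 560 × 0.85 = 476.00
Import duty = 20890.61 + 476.00 = 21366.61
Buyer bears: delivery 1428.12 + duty 21366.61 = 22794.73
Landed cost = invoice 108805.26 + 22794.73 = 131599.99

Total landed cost: EUR 131599.99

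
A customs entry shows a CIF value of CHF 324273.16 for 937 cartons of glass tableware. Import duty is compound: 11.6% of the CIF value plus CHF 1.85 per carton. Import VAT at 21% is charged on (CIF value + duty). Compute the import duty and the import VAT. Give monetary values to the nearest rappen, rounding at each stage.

Import duty: CHF 39349.14; import VAT: CHF 76360.68

Ad valorem component: 324273.16 × 11.6% = 37615.69
Specific component: 937 × 1.85 = 1733.45
Import duty = 37615.69 + 1733.45 = 39349.14
VAT base = CIF + duty = 324273.16 + 39349.14 = 363622.30
Import VAT = 363622.30 × 21% = 76360.68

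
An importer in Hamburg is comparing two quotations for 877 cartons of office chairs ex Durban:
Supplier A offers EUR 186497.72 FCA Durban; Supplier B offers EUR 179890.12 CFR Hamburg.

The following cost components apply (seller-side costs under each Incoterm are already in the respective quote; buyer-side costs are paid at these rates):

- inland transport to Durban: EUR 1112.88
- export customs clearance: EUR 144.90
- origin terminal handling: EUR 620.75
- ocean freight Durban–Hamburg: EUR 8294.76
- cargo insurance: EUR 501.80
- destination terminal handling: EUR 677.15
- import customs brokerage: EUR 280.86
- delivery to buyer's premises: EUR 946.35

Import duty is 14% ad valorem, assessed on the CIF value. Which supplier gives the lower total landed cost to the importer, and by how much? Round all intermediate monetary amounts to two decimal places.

Supplier B is cheaper by EUR 17696.34

Supplier A (FCA):
CIF value = FCA price + origin terminal + freight + insurance = 186497.72 + 620.75 + 8294.76 + 501.80 = 195915.03
Import duty = 195915.03 × 14% = 27428.10
Buyer bears (A): 620.75 + 8294.76 + 501.80 + 677.15 + 280.86 + 946.35 = 11321.67
Landed cost (A) = invoice 186497.72 + 11321.67 + duty 27428.10 = 225247.49
Supplier B (CFR):
CIF value = CFR price + insurance = 179890.12 + 501.80 = 180391.92
Import duty = 180391.92 × 14% = 25254.87
Buyer bears (B): 501.80 + 677.15 + 280.86 + 946.35 = 2406.16
Landed cost (B) = invoice 179890.12 + 2406.16 + duty 25254.87 = 207551.15
Difference = |225247.49 − 207551.15| = 17696.34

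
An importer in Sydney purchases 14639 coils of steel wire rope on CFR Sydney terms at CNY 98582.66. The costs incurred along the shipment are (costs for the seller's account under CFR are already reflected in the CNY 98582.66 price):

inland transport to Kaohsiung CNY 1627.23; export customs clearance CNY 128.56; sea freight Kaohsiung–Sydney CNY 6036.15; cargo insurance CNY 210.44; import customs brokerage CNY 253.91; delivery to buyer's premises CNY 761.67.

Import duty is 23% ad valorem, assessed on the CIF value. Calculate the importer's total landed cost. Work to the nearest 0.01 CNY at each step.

CFR: the seller pays costs through ocean freight to the destination port, but not insurance.
Already in the invoice (seller's account under CFR): inland to port, export clearance, freight — exclude.
CIF value = CFR price + insurance = 98582.66 + 210.44 = 98793.10
Import duty = 98793.10 × 23% = 22722.41
Buyer bears: insurance 210.44 + brokerage 253.91 + delivery 761.67 + duty 22722.41 = 23948.43
Landed cost = invoice 98582.66 + 23948.43 = 122531.09

Total landed cost: CNY 122531.09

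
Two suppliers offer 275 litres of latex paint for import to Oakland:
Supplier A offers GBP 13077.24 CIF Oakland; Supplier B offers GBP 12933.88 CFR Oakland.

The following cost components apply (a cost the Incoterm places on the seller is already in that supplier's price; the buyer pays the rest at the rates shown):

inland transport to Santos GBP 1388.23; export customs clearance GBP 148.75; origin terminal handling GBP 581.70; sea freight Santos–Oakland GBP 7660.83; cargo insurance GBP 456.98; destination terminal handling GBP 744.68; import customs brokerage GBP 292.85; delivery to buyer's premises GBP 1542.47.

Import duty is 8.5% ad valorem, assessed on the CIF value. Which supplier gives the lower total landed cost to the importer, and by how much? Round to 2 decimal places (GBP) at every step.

Supplier A (CIF):
The CIF price already equals the CIF value: 13077.24
Import duty = 13077.24 × 8.5% = 1111.57
Buyer bears (A): 744.68 + 292.85 + 1542.47 = 2580.00
Landed cost (A) = invoice 13077.24 + 2580.00 + duty 1111.57 = 16768.81
Supplier B (CFR):
CIF value = CFR price + insurance = 12933.88 + 456.98 = 13390.86
Import duty = 13390.86 × 8.5% = 1138.22
Buyer bears (B): 456.98 + 744.68 + 292.85 + 1542.47 = 3036.98
Landed cost (B) = invoice 12933.88 + 3036.98 + duty 1138.22 = 17109.08
Difference = |16768.81 − 17109.08| = 340.27

Supplier A is cheaper by GBP 340.27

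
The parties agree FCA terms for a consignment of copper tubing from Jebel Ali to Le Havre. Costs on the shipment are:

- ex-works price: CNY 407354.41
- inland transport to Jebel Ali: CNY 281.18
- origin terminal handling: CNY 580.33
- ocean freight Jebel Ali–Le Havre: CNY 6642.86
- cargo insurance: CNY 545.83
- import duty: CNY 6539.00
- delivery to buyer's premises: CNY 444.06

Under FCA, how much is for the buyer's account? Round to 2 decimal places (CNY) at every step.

FCA: the seller delivers export-cleared goods to the carrier; the buyer bears costs from that point.
Seller's account: goods 407354.41 + inland to port 281.18 = 407635.59
Buyer's account: origin terminal 580.33 + freight 6642.86 + insurance 545.83 + duty 6539.00 + delivery 444.06 = 14752.08

Buyer's account: CNY 14752.08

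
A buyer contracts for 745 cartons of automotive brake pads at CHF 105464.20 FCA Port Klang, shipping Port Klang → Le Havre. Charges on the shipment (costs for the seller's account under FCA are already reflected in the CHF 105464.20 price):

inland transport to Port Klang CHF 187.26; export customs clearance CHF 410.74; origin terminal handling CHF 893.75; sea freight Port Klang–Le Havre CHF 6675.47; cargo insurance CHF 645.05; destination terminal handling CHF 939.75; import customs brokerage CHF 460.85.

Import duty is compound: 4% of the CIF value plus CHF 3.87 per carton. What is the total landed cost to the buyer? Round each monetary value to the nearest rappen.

Total landed cost: CHF 122509.36

FCA: the seller delivers export-cleared goods to the carrier; the buyer bears costs from that point.
Already in the invoice (seller's account under FCA): inland to port, export clearance — exclude.
CIF value = FCA price + origin terminal + freight + insurance = 105464.20 + 893.75 + 6675.47 + 645.05 = 113678.47
Ad valorem component: 113678.47 × 4% = 4547.14
Specific component: 745 × 3.87 = 2883.15
Import duty = 4547.14 + 2883.15 = 7430.29
Buyer bears: origin terminal 893.75 + freight 6675.47 + insurance 645.05 + destination terminal 939.75 + brokerage 460.85 + duty 7430.29 = 17045.16
Landed cost = invoice 105464.20 + 17045.16 = 122509.36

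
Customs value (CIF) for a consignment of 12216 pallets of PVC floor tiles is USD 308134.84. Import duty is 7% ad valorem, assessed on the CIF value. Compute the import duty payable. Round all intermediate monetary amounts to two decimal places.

Import duty = 308134.84 × 7% = 21569.44

Import duty: USD 21569.44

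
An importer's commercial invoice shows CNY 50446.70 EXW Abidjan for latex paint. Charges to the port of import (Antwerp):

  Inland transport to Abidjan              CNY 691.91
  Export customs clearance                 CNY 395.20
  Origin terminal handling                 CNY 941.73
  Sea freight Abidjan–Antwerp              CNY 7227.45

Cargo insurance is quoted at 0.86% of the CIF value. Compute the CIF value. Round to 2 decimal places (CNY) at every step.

CIF value: CNY 60220.89

Let C be the CIF value. C = EXW price + pre-shipment costs + freight + 0.86% × C
C − 0.86% × C = 50446.70 + 691.91 + 395.20 + 941.73 + 7227.45
0.9914 × C = 59702.99
C = 59702.99 / 0.9914 = 60220.89
Insurance premium = 0.86% × 60220.89 = 517.90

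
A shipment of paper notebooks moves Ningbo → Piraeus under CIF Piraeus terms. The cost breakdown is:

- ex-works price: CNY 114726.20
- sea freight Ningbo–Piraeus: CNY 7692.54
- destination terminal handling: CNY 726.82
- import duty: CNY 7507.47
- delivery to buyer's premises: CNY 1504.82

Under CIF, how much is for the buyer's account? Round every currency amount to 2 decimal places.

CIF: the seller pays costs through ocean freight and marine insurance to the destination port.
Seller's account: goods 114726.20 + freight 7692.54 = 122418.74
Buyer's account: destination terminal 726.82 + duty 7507.47 + delivery 1504.82 = 9739.11

Buyer's account: CNY 9739.11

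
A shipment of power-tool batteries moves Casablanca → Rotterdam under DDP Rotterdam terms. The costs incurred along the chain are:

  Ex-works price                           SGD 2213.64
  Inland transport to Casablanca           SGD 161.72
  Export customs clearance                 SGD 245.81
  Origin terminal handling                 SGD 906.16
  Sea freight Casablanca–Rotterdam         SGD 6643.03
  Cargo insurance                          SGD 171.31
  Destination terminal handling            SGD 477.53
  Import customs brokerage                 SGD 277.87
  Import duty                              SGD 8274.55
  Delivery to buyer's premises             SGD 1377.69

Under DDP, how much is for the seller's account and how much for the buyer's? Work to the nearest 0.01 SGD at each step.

DDP: the seller bears all costs including import duty.
Seller's account: goods 2213.64 + inland to port 161.72 + export clearance 245.81 + origin terminal 906.16 + freight 6643.03 + insurance 171.31 + destination terminal 477.53 + brokerage 277.87 + duty 8274.55 + delivery 1377.69 = 20749.31
Buyer's account: 0.00

Seller: SGD 20749.31; buyer: SGD 0.00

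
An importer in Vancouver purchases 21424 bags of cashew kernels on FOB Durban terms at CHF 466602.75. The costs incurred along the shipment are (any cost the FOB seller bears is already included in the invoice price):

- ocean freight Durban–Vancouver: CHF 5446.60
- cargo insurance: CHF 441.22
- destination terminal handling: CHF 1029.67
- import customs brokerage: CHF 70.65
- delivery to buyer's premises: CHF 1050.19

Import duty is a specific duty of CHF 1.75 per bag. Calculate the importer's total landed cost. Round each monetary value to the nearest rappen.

FOB: the seller bears costs until goods are on board at the origin port; the buyer bears freight, insurance and all costs thereafter.
CIF value = FOB price + freight + insurance = 466602.75 + 5446.60 + 441.22 = 472490.57
Import duty = 21424 × 1.75 = 37492.00
Buyer bears: freight 5446.60 + insurance 441.22 + destination terminal 1029.67 + brokerage 70.65 + delivery 1050.19 + duty 37492.00 = 45530.33
Landed cost = invoice 466602.75 + 45530.33 = 512133.08

Total landed cost: CHF 512133.08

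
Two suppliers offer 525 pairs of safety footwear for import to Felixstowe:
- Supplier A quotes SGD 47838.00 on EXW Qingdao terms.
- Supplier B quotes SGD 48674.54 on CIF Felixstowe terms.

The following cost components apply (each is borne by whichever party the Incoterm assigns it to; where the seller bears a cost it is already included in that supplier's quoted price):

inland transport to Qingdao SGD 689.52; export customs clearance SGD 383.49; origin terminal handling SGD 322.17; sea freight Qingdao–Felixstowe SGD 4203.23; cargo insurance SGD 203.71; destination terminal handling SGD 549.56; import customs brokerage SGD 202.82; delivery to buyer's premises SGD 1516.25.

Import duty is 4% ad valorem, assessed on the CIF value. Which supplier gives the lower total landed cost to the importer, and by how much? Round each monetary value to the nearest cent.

Supplier B is cheaper by SGD 5164.20

Supplier A (EXW):
CIF value = EXW price + inland to port + export clearance + origin terminal + freight + insurance = 47838.00 + 689.52 + 383.49 + 322.17 + 4203.23 + 203.71 = 53640.12
Import duty = 53640.12 × 4% = 2145.60
Buyer bears (A): 689.52 + 383.49 + 322.17 + 4203.23 + 203.71 + 549.56 + 202.82 + 1516.25 = 8070.75
Landed cost (A) = invoice 47838.00 + 8070.75 + duty 2145.60 = 58054.35
Supplier B (CIF):
The CIF price already equals the CIF value: 48674.54
Import duty = 48674.54 × 4% = 1946.98
Buyer bears (B): 549.56 + 202.82 + 1516.25 = 2268.63
Landed cost (B) = invoice 48674.54 + 2268.63 + duty 1946.98 = 52890.15
Difference = |58054.35 − 52890.15| = 5164.20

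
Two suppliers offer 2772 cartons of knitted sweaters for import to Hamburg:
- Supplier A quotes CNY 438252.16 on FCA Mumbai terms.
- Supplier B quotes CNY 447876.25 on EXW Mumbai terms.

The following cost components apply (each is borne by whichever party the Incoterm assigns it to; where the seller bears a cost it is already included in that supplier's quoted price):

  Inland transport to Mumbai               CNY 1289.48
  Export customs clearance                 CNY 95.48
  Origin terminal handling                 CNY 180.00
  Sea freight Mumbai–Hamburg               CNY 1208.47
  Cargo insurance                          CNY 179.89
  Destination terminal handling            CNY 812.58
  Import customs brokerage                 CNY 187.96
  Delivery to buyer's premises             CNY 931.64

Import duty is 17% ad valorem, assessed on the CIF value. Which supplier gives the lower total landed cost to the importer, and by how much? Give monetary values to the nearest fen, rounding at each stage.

Supplier A is cheaper by CNY 12880.59

Supplier A (FCA):
CIF value = FCA price + origin terminal + freight + insurance = 438252.16 + 180.00 + 1208.47 + 179.89 = 439820.52
Import duty = 439820.52 × 17% = 74769.49
Buyer bears (A): 180.00 + 1208.47 + 179.89 + 812.58 + 187.96 + 931.64 = 3500.54
Landed cost (A) = invoice 438252.16 + 3500.54 + duty 74769.49 = 516522.19
Supplier B (EXW):
CIF value = EXW price + inland to port + export clearance + origin terminal + freight + insurance = 447876.25 + 1289.48 + 95.48 + 180.00 + 1208.47 + 179.89 = 450829.57
Import duty = 450829.57 × 17% = 76641.03
Buyer bears (B): 1289.48 + 95.48 + 180.00 + 1208.47 + 179.89 + 812.58 + 187.96 + 931.64 = 4885.50
Landed cost (B) = invoice 447876.25 + 4885.50 + duty 76641.03 = 529402.78
Difference = |516522.19 − 529402.78| = 12880.59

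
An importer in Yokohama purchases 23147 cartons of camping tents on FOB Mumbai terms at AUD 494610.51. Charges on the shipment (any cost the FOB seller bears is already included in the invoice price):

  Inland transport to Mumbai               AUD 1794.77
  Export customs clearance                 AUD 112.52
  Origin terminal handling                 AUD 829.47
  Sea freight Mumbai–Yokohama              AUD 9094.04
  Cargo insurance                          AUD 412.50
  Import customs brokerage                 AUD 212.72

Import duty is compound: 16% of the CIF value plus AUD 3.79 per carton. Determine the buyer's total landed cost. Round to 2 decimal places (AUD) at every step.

Total landed cost: AUD 672715.63

FOB: the seller bears costs until goods are on board at the origin port; the buyer bears freight, insurance and all costs thereafter.
Already in the invoice (seller's account under FOB): inland to port, export clearance, origin terminal — exclude.
CIF value = FOB price + freight + insurance = 494610.51 + 9094.04 + 412.50 = 504117.05
Ad valorem component: 504117.05 × 16% = 80658.73
Specific component: 23147 × 3.79 = 87727.13
Import duty = 80658.73 + 87727.13 = 168385.86
Buyer bears: freight 9094.04 + insurance 412.50 + brokerage 212.72 + duty 168385.86 = 178105.12
Landed cost = invoice 494610.51 + 178105.12 = 672715.63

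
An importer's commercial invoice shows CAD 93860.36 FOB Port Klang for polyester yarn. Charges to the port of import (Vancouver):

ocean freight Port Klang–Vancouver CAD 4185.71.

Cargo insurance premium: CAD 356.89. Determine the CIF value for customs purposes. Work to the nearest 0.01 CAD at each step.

CIF value: CAD 98402.96

CIF = FOB price + freight + insurance
CIF = 93860.36 + 4185.71 + 356.89 = 98402.96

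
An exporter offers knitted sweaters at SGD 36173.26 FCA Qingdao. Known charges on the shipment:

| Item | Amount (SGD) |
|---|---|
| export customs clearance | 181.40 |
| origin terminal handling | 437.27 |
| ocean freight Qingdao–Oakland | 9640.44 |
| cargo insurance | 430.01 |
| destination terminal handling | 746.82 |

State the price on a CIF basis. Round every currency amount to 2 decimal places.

CIF price: SGD 46680.98

Not relevant to the conversion: export clearance — on the seller under both FCA and CIF; already in the FCA price and stays in the CIF price. destination terminal — on the buyer under both terms; not part of either seller's price.
From FCA to CIF, the seller additionally bears: origin terminal, freight, insurance.
CIF price = 36173.26 + 437.27 + 9640.44 + 430.01 = 46680.98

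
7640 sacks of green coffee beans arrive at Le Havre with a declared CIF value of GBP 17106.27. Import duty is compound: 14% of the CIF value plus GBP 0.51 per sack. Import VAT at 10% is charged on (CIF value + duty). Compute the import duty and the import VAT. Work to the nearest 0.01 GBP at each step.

Import duty: GBP 6291.28; import VAT: GBP 2339.76

Ad valorem component: 17106.27 × 14% = 2394.88
Specific component: 7640 × 0.51 = 3896.40
Import duty = 2394.88 + 3896.40 = 6291.28
VAT base = CIF + duty = 17106.27 + 6291.28 = 23397.55
Import VAT = 23397.55 × 10% = 2339.76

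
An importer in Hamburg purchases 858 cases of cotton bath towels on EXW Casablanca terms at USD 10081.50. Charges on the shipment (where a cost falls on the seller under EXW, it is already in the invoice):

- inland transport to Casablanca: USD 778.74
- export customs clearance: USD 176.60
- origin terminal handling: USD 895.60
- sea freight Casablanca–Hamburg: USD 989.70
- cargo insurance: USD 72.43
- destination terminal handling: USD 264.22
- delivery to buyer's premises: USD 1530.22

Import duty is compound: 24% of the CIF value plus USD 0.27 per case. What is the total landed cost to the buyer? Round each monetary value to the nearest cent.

EXW: the seller makes goods available at their premises; the buyer bears all onward costs.
CIF value = EXW price + inland to port + export clearance + origin terminal + freight + insurance = 10081.50 + 778.74 + 176.60 + 895.60 + 989.70 + 72.43 = 12994.57
Ad valorem component: 12994.57 × 24% = 3118.70
Specific component: 858 × 0.27 = 231.66
Import duty = 3118.70 + 231.66 = 3350.36
Buyer bears: inland to port 778.74 + export clearance 176.60 + origin terminal 895.60 + freight 989.70 + insurance 72.43 + destination terminal 264.22 + delivery 1530.22 + duty 3350.36 = 8057.87
Landed cost = invoice 10081.50 + 8057.87 = 18139.37

Total landed cost: USD 18139.37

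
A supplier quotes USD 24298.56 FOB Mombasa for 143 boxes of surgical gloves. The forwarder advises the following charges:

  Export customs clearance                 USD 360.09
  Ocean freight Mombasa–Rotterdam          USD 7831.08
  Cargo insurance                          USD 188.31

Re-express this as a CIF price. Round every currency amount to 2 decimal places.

CIF price: USD 32317.95

Not relevant to the conversion: export clearance — on the seller under both FOB and CIF; already in the FOB price and stays in the CIF price.
From FOB to CIF, the seller additionally bears: freight, insurance.
CIF price = 24298.56 + 7831.08 + 188.31 = 32317.95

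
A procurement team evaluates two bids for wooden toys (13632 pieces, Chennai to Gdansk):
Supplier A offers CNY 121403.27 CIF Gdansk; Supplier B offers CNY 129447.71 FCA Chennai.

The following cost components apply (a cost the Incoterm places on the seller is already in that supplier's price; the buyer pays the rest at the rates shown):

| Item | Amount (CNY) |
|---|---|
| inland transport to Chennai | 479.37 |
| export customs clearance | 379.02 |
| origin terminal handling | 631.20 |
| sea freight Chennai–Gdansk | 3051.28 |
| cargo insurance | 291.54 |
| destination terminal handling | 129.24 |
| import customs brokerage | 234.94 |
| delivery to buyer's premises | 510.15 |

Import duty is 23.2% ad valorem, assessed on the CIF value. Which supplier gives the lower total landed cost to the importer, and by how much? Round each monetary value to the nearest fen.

Supplier A is cheaper by CNY 14806.74

Supplier A (CIF):
The CIF price already equals the CIF value: 121403.27
Import duty = 121403.27 × 23.2% = 28165.56
Buyer bears (A): 129.24 + 234.94 + 510.15 = 874.33
Landed cost (A) = invoice 121403.27 + 874.33 + duty 28165.56 = 150443.16
Supplier B (FCA):
CIF value = FCA price + origin terminal + freight + insurance = 129447.71 + 631.20 + 3051.28 + 291.54 = 133421.73
Import duty = 133421.73 × 23.2% = 30953.84
Buyer bears (B): 631.20 + 3051.28 + 291.54 + 129.24 + 234.94 + 510.15 = 4848.35
Landed cost (B) = invoice 129447.71 + 4848.35 + duty 30953.84 = 165249.90
Difference = |150443.16 − 165249.90| = 14806.74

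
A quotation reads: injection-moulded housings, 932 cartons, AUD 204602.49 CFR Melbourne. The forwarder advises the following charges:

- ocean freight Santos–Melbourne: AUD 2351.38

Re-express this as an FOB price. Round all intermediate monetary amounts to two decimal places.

FOB price: AUD 202251.11

From CFR to FOB, the seller no longer bears: freight.
FOB price = 204602.49 − 2351.38 = 202251.11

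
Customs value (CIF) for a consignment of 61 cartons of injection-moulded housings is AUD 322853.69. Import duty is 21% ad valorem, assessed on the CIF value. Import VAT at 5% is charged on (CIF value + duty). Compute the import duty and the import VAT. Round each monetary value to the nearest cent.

Import duty: AUD 67799.27; import VAT: AUD 19532.65

Import duty = 322853.69 × 21% = 67799.27
VAT base = CIF + duty = 322853.69 + 67799.27 = 390652.96
Import VAT = 390652.96 × 5% = 19532.65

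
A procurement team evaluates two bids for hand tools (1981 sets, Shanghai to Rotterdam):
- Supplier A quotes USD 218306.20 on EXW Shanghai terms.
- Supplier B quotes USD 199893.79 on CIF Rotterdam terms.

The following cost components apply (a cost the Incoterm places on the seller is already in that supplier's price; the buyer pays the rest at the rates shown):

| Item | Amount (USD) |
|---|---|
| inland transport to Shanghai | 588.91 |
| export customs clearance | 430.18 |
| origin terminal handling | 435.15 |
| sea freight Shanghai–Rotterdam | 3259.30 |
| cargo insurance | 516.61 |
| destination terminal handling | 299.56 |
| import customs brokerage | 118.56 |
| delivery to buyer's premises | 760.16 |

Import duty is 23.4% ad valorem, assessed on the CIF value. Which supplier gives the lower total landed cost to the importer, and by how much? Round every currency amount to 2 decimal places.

Supplier B is cheaper by USD 29174.92

Supplier A (EXW):
CIF value = EXW price + inland to port + export clearance + origin terminal + freight + insurance = 218306.20 + 588.91 + 430.18 + 435.15 + 3259.30 + 516.61 = 223536.35
Import duty = 223536.35 × 23.4% = 52307.51
Buyer bears (A): 588.91 + 430.18 + 435.15 + 3259.30 + 516.61 + 299.56 + 118.56 + 760.16 = 6408.43
Landed cost (A) = invoice 218306.20 + 6408.43 + duty 52307.51 = 277022.14
Supplier B (CIF):
The CIF price already equals the CIF value: 199893.79
Import duty = 199893.79 × 23.4% = 46775.15
Buyer bears (B): 299.56 + 118.56 + 760.16 = 1178.28
Landed cost (B) = invoice 199893.79 + 1178.28 + duty 46775.15 = 247847.22
Difference = |277022.14 − 247847.22| = 29174.92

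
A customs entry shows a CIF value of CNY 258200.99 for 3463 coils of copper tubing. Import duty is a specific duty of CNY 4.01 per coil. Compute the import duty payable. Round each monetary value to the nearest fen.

Import duty = 3463 × 4.01 = 13886.63

Import duty: CNY 13886.63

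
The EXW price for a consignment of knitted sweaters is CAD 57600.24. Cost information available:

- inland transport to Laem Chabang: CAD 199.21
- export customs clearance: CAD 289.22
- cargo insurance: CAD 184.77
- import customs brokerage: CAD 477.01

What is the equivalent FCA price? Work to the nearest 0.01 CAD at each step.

Not relevant to the conversion: insurance, brokerage — on the buyer under both terms; not part of either seller's price.
From EXW to FCA, the seller additionally bears: inland to port, export clearance.
FCA price = 57600.24 + 199.21 + 289.22 = 58088.67

FCA price: CAD 58088.67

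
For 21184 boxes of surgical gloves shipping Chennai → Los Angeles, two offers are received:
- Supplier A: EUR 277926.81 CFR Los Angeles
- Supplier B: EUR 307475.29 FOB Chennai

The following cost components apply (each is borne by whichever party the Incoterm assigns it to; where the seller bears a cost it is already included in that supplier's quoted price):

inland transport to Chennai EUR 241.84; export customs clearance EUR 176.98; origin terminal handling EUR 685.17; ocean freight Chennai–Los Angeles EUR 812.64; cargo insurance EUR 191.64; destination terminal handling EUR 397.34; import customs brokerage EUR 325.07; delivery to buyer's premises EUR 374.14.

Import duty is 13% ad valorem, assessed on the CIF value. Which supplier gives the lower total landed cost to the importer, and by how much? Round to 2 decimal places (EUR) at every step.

Supplier A (CFR):
CIF value = CFR price + insurance = 277926.81 + 191.64 = 278118.45
Import duty = 278118.45 × 13% = 36155.40
Buyer bears (A): 191.64 + 397.34 + 325.07 + 374.14 = 1288.19
Landed cost (A) = invoice 277926.81 + 1288.19 + duty 36155.40 = 315370.40
Supplier B (FOB):
CIF value = FOB price + freight + insurance = 307475.29 + 812.64 + 191.64 = 308479.57
Import duty = 308479.57 × 13% = 40102.34
Buyer bears (B): 812.64 + 191.64 + 397.34 + 325.07 + 374.14 = 2100.83
Landed cost (B) = invoice 307475.29 + 2100.83 + duty 40102.34 = 349678.46
Difference = |315370.40 − 349678.46| = 34308.06

Supplier A is cheaper by EUR 34308.06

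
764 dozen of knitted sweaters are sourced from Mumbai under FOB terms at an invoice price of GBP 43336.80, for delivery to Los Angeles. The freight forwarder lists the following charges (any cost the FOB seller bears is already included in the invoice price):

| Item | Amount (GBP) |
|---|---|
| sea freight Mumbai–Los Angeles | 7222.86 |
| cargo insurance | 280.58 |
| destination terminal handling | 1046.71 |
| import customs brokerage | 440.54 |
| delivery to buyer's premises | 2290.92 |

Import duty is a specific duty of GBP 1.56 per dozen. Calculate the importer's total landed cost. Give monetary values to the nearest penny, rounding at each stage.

Total landed cost: GBP 55810.25

FOB: the seller bears costs until goods are on board at the origin port; the buyer bears freight, insurance and all costs thereafter.
CIF value = FOB price + freight + insurance = 43336.80 + 7222.86 + 280.58 = 50840.24
Import duty = 764 × 1.56 = 1191.84
Buyer bears: freight 7222.86 + insurance 280.58 + destination terminal 1046.71 + brokerage 440.54 + delivery 2290.92 + duty 1191.84 = 12473.45
Landed cost = invoice 43336.80 + 12473.45 = 55810.25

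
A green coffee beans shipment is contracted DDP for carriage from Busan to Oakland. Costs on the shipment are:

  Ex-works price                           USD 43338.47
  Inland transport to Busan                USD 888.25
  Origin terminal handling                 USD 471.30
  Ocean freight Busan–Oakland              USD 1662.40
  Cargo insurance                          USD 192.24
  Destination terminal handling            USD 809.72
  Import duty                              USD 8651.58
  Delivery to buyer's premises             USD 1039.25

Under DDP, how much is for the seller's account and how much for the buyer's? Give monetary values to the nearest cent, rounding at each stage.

DDP: the seller bears all costs including import duty.
Seller's account: goods 43338.47 + inland to port 888.25 + origin terminal 471.30 + freight 1662.40 + insurance 192.24 + destination terminal 809.72 + duty 8651.58 + delivery 1039.25 = 57053.21
Buyer's account: 0.00

Seller: USD 57053.21; buyer: USD 0.00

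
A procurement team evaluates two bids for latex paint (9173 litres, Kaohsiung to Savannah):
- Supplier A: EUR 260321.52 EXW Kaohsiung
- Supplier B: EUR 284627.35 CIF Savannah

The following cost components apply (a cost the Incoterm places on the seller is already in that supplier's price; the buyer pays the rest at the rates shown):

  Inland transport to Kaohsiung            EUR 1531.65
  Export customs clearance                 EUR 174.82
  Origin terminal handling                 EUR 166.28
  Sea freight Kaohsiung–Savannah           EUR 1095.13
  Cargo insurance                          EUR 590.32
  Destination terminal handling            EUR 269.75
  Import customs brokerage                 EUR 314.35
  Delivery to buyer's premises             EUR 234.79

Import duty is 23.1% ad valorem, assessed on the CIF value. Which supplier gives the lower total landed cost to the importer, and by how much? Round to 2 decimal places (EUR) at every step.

Supplier A (EXW):
CIF value = EXW price + inland to port + export clearance + origin terminal + freight + insurance = 260321.52 + 1531.65 + 174.82 + 166.28 + 1095.13 + 590.32 = 263879.72
Import duty = 263879.72 × 23.1% = 60956.22
Buyer bears (A): 1531.65 + 174.82 + 166.28 + 1095.13 + 590.32 + 269.75 + 314.35 + 234.79 = 4377.09
Landed cost (A) = invoice 260321.52 + 4377.09 + duty 60956.22 = 325654.83
Supplier B (CIF):
The CIF price already equals the CIF value: 284627.35
Import duty = 284627.35 × 23.1% = 65748.92
Buyer bears (B): 269.75 + 314.35 + 234.79 = 818.89
Landed cost (B) = invoice 284627.35 + 818.89 + duty 65748.92 = 351195.16
Difference = |325654.83 − 351195.16| = 25540.33

Supplier A is cheaper by EUR 25540.33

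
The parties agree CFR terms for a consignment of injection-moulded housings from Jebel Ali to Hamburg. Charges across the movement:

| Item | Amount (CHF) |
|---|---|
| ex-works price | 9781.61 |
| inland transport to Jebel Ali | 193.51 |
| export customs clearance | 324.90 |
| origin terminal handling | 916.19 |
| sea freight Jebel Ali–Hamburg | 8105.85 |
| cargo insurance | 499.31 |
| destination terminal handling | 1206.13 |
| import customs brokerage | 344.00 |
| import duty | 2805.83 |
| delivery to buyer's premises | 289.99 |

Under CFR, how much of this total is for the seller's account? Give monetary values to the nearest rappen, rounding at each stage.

Seller's account: CHF 19322.06

CFR: the seller pays costs through ocean freight to the destination port, but not insurance.
Seller's account: goods 9781.61 + inland to port 193.51 + export clearance 324.90 + origin terminal 916.19 + freight 8105.85 = 19322.06
Buyer's account: insurance 499.31 + destination terminal 1206.13 + brokerage 344.00 + duty 2805.83 + delivery 289.99 = 5145.26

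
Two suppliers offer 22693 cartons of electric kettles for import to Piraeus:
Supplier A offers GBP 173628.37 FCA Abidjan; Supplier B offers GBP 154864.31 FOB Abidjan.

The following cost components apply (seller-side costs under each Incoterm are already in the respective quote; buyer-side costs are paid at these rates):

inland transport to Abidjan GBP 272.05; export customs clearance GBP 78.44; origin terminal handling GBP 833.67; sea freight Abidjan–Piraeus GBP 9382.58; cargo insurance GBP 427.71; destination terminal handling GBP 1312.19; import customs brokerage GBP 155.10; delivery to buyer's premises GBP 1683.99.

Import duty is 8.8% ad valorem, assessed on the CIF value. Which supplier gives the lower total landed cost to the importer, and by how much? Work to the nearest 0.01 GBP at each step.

Supplier A (FCA):
CIF value = FCA price + origin terminal + freight + insurance = 173628.37 + 833.67 + 9382.58 + 427.71 = 184272.33
Import duty = 184272.33 × 8.8% = 16215.97
Buyer bears (A): 833.67 + 9382.58 + 427.71 + 1312.19 + 155.10 + 1683.99 = 13795.24
Landed cost (A) = invoice 173628.37 + 13795.24 + duty 16215.97 = 203639.58
Supplier B (FOB):
CIF value = FOB price + freight + insurance = 154864.31 + 9382.58 + 427.71 = 164674.60
Import duty = 164674.60 × 8.8% = 14491.36
Buyer bears (B): 9382.58 + 427.71 + 1312.19 + 155.10 + 1683.99 = 12961.57
Landed cost (B) = invoice 154864.31 + 12961.57 + duty 14491.36 = 182317.24
Difference = |203639.58 − 182317.24| = 21322.34

Supplier B is cheaper by GBP 21322.34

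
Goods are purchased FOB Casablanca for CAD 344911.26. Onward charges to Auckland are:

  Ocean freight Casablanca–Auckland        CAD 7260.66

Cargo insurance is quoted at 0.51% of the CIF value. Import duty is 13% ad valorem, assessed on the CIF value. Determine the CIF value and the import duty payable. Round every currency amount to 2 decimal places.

Let C be the CIF value. C = FOB price + freight + 0.51% × C
C − 0.51% × C = 344911.26 + 7260.66
0.9949 × C = 352171.92
C = 352171.92 / 0.9949 = 353977.20
Insurance premium = 0.51% × 353977.20 = 1805.28
Import duty = 353977.20 × 13% = 46017.04

CIF value: CAD 353977.20; import duty: CAD 46017.04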